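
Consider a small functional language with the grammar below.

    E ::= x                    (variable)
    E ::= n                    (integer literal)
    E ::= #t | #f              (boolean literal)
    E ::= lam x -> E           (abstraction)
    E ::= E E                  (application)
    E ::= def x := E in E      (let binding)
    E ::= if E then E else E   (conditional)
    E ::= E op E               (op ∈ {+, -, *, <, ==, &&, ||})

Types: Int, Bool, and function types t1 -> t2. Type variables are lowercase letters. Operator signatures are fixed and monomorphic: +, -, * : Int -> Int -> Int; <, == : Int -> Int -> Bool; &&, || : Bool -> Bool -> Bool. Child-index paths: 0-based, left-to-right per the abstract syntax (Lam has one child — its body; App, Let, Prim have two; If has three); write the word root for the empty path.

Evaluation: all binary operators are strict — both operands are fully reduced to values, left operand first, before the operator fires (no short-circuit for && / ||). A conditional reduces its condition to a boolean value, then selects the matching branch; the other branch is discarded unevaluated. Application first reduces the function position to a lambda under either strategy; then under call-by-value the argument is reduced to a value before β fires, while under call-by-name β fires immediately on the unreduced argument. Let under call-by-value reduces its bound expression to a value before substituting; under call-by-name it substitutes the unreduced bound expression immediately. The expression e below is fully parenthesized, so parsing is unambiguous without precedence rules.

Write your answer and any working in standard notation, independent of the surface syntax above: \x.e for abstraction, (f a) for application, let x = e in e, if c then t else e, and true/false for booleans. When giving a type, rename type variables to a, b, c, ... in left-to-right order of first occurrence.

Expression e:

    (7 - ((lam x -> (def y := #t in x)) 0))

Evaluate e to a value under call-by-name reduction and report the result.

Trace:
step 0: (7 - ((\x.(let y = true in x)) 0))
step 1: [beta@1] (7 - (let y = true in 0))
step 2: [let@1] (7 - 0)
step 3: [delta@root] 7

Answer: 7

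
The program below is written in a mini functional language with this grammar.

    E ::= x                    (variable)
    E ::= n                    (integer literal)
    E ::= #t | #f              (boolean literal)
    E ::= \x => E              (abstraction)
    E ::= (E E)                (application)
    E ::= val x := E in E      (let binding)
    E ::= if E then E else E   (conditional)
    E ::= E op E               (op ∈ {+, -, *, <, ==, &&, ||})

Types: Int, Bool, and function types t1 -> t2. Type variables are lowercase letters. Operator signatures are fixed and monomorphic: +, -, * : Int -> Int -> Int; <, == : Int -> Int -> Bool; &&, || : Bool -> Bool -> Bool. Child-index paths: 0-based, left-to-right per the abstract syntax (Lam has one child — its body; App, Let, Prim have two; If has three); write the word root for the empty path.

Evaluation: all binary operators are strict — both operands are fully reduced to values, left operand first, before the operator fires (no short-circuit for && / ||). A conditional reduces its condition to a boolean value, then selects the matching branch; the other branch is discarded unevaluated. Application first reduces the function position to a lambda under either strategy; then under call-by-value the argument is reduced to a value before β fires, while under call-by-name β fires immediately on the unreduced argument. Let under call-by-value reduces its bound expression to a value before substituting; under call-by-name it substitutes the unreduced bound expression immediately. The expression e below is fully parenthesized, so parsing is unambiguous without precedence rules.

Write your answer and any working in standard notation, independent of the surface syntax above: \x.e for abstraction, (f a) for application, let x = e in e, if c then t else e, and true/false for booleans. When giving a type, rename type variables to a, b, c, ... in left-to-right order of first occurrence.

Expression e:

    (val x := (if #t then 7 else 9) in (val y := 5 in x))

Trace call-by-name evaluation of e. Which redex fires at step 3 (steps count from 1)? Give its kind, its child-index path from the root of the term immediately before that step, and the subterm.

Answer: if at root : (if true then 7 else 9)

Derivation:
step 0: (let x = (if true then 7 else 9) in (let y = 5 in x))
step 1: [let@root] (let y = 5 in (if true then 7 else 9))
step 2: [let@root] (if true then 7 else 9)
step 3: [if@root] 7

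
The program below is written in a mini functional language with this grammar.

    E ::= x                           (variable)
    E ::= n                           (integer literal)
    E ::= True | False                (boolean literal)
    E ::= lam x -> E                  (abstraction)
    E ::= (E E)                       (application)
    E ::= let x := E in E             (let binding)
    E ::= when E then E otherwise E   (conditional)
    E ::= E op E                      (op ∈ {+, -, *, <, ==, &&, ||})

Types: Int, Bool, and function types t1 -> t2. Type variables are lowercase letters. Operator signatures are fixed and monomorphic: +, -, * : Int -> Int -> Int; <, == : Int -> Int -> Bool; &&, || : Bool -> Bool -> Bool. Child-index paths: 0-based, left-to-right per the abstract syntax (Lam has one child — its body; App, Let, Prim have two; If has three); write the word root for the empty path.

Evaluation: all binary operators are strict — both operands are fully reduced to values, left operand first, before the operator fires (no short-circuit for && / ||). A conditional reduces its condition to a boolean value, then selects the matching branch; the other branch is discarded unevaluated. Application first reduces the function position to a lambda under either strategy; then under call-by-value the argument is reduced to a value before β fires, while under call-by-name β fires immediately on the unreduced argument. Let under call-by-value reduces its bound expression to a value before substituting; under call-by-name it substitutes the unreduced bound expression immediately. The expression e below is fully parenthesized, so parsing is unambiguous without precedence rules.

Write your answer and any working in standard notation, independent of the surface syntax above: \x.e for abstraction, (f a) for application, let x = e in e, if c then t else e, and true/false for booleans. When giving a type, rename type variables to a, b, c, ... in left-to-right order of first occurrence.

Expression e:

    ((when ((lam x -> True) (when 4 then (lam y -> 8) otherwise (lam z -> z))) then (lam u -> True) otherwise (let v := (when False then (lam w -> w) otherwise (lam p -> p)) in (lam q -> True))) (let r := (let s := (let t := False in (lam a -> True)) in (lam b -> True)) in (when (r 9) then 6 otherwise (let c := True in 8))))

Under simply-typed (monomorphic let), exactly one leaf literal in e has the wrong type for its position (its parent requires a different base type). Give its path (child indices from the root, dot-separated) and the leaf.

Answer: 0.0.1.0 : 4

Trace:
\x._ : a -> Bool
  unify Int ~ Bool
  FAIL: mismatch Int ~ Bool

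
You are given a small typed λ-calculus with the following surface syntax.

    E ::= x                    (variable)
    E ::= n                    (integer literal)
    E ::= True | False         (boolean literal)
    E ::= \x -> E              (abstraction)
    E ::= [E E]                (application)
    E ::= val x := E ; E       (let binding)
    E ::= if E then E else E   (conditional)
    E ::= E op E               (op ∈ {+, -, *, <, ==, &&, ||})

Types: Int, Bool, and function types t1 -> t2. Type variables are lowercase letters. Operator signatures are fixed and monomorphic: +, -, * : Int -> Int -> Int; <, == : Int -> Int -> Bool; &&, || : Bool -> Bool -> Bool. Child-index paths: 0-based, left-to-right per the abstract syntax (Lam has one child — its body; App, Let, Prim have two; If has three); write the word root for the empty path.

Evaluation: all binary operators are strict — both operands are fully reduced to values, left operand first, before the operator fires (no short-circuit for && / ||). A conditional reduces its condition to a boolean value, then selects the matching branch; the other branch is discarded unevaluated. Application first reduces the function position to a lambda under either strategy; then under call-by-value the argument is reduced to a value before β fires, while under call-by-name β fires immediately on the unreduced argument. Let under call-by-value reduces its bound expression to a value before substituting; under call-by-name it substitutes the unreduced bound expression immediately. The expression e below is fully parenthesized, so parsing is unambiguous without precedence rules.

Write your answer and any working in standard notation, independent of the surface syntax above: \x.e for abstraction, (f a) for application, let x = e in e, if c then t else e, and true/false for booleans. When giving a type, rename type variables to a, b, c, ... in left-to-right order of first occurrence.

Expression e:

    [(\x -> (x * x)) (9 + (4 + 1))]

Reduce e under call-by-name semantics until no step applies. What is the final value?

Trace:
step 0: ((\x.(x * x)) (9 + (4 + 1)))
step 1: [beta@root] ((9 + (4 + 1)) * (9 + (4 + 1)))
step 2: [delta@0.1] ((9 + 5) * (9 + (4 + 1)))
step 3: [delta@0] (14 * (9 + (4 + 1)))
step 4: [delta@1.1] (14 * (9 + 5))
step 5: [delta@1] (14 * 14)
step 6: [delta@root] 196

Answer: 196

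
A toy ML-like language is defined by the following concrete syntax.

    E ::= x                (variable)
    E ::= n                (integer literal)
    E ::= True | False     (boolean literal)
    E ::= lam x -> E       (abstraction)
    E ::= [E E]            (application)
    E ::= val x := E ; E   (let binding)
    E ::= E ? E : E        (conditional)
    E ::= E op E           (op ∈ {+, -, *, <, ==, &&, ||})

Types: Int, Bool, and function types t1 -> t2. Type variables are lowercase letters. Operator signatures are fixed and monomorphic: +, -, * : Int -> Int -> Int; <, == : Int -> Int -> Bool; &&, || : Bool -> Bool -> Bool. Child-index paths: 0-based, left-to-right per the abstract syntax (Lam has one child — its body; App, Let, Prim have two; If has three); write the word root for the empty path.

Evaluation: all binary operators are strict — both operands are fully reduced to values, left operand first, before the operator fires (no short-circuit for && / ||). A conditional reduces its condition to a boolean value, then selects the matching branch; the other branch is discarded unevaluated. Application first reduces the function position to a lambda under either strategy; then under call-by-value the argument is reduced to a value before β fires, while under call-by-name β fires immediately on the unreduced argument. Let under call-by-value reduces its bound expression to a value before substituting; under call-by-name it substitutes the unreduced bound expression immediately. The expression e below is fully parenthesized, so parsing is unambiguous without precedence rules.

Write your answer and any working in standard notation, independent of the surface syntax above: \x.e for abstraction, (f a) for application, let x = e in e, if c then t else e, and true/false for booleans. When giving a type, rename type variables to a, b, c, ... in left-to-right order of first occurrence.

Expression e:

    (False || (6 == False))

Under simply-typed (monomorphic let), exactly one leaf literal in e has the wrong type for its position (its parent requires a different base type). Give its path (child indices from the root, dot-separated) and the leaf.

Trace:
  unify Bool ~ Bool
  unify Int ~ Int
  unify Bool ~ Int
  FAIL: mismatch Bool ~ Int

Answer: 1.1 : false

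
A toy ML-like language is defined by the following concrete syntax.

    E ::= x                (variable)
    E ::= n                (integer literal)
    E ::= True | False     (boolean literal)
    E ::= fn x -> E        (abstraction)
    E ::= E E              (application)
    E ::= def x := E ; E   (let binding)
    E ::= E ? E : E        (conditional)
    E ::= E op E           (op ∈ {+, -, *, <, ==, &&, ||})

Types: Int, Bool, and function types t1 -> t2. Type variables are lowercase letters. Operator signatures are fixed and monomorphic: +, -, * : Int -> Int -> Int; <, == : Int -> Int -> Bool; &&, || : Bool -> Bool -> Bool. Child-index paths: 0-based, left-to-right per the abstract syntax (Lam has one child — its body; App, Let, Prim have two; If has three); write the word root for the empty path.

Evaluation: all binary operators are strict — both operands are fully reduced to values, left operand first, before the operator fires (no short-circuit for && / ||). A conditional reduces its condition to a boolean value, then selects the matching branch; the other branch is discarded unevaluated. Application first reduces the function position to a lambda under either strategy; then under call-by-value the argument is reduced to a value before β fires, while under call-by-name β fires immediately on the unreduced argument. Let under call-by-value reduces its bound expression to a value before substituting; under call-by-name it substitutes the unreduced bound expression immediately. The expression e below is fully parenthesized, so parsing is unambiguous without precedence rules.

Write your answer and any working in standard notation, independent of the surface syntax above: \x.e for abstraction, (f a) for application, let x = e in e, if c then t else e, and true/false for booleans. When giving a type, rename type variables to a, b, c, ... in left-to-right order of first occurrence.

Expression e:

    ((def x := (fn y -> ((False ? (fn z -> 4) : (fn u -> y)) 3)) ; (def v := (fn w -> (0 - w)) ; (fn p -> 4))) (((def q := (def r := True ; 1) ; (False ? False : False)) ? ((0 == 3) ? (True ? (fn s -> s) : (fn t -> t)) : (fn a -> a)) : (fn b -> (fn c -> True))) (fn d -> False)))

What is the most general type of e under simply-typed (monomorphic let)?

Answer: Int

Working:
  unify Bool ~ Bool
\z._ : b -> Int
y : a
\u._ : c -> a
  unify b -> Int ~ c -> a
  unify b ~ c
  unify Int ~ a
  unify c -> Int ~ Int -> d
  unify c ~ Int
  unify Int ~ d
_ _ : Int
\y._ : Int -> Int
let x : Int -> Int
  unify Int ~ Int
w : e
  unify e ~ Int
\w._ : Int -> Int
let v : Int -> Int
\p._ : f -> Int
let r : Bool
let q : Int
  unify Bool ~ Bool
  unify Bool ~ Bool
  unify Bool ~ Bool
  unify Int ~ Int
  unify Int ~ Int
  unify Bool ~ Bool
  unify Bool ~ Bool
s : g
\s._ : g -> g
t : h
\t._ : h -> h
  unify g -> g ~ h -> h
  unify g ~ h
  unify h ~ h
a : i
\a._ : i -> i
  unify h -> h ~ i -> i
  unify h ~ i
  unify i ~ i
\c._ : k -> Bool
\b._ : j -> k -> Bool
  unify i -> i ~ j -> k -> Bool
  unify i ~ j
  unify j ~ k -> Bool
\d._ : l -> Bool
  unify (k -> Bool) -> k -> Bool ~ (l -> Bool) -> m
  unify k -> Bool ~ l -> Bool
  unify k ~ l
  unify Bool ~ Bool
  unify l -> Bool ~ m
_ _ : l -> Bool
  unify f -> Int ~ (l -> Bool) -> n
  unify f ~ l -> Bool
  unify Int ~ n
_ _ : Int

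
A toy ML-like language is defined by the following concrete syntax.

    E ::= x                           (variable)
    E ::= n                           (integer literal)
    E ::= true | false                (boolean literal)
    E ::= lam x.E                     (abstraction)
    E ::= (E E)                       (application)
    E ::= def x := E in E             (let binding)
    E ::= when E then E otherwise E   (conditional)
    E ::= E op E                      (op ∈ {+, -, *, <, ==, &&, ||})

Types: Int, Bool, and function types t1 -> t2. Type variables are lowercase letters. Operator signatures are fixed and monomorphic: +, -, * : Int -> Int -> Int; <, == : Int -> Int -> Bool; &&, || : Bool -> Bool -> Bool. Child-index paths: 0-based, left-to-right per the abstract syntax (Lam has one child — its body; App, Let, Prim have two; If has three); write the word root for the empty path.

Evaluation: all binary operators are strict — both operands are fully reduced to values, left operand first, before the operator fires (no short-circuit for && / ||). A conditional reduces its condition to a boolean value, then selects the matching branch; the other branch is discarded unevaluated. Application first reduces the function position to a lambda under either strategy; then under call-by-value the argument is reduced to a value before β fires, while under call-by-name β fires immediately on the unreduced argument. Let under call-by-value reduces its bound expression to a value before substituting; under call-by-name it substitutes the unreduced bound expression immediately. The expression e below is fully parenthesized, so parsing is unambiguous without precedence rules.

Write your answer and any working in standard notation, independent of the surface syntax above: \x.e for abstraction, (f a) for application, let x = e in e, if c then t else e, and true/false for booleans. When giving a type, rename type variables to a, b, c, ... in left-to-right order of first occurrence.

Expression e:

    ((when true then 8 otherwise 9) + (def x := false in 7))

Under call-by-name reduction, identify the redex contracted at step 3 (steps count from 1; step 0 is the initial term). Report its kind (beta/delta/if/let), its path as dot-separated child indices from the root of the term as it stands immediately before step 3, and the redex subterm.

Answer: delta at root : (8 + 7)

Working:
step 0: ((if true then 8 else 9) + (let x = false in 7))
step 1: [if@0] (8 + (let x = false in 7))
step 2: [let@1] (8 + 7)
step 3: [delta@root] 15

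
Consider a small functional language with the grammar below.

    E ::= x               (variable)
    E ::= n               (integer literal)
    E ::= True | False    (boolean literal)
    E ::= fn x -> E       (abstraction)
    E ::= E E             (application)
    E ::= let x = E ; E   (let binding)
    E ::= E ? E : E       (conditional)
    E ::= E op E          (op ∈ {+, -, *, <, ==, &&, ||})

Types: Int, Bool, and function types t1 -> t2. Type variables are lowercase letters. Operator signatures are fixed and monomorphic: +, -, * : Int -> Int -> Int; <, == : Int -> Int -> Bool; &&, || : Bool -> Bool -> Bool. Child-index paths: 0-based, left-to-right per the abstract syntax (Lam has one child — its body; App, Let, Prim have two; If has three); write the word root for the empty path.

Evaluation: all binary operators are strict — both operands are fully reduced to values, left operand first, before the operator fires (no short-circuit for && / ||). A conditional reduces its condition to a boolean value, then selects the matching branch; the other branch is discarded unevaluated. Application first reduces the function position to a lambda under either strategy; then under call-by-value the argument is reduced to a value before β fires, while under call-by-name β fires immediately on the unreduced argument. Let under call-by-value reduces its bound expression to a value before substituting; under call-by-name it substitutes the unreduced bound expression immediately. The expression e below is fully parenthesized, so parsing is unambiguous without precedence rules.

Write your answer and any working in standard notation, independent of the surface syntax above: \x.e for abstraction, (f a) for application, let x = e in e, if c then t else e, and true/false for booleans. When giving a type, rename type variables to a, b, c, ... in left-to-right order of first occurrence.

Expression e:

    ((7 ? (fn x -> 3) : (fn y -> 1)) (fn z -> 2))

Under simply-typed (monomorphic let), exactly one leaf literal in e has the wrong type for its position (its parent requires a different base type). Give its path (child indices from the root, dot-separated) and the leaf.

Working:
  unify Int ~ Bool
  FAIL: mismatch Int ~ Bool

Answer: 0.0 : 7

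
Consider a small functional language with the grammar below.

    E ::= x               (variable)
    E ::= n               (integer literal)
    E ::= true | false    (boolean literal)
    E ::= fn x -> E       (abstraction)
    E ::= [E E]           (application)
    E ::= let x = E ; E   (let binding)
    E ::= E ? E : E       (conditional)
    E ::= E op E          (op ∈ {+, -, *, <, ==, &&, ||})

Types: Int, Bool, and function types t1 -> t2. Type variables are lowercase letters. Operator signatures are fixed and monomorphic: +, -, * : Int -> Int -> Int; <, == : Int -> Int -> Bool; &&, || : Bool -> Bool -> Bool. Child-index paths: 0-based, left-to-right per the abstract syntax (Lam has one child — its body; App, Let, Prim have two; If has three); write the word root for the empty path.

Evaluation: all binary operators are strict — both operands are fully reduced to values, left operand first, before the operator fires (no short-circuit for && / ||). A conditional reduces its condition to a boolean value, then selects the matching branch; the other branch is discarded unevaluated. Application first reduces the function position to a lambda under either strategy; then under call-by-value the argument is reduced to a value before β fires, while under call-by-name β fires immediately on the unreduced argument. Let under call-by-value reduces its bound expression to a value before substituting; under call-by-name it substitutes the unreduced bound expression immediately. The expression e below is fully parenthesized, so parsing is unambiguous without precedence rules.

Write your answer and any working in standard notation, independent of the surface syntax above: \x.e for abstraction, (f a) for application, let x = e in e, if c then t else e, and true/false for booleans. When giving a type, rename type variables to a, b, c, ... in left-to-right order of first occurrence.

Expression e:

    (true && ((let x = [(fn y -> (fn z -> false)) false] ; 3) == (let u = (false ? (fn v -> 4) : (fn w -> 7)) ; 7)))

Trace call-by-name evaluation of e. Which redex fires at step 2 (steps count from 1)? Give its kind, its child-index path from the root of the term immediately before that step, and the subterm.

Working:
step 0: (true && ((let x = ((\y.(\z.false)) false) in 3) == (let u = (if false then (\v.4) else (\w.7)) in 7)))
step 1: [let@1.0] (true && (3 == (let u = (if false then (\v.4) else (\w.7)) in 7)))
step 2: [let@1.1] (true && (3 == 7))

Answer: let at 1.1 : (let u = (if false then (\v.4) else (\w.7)) in 7)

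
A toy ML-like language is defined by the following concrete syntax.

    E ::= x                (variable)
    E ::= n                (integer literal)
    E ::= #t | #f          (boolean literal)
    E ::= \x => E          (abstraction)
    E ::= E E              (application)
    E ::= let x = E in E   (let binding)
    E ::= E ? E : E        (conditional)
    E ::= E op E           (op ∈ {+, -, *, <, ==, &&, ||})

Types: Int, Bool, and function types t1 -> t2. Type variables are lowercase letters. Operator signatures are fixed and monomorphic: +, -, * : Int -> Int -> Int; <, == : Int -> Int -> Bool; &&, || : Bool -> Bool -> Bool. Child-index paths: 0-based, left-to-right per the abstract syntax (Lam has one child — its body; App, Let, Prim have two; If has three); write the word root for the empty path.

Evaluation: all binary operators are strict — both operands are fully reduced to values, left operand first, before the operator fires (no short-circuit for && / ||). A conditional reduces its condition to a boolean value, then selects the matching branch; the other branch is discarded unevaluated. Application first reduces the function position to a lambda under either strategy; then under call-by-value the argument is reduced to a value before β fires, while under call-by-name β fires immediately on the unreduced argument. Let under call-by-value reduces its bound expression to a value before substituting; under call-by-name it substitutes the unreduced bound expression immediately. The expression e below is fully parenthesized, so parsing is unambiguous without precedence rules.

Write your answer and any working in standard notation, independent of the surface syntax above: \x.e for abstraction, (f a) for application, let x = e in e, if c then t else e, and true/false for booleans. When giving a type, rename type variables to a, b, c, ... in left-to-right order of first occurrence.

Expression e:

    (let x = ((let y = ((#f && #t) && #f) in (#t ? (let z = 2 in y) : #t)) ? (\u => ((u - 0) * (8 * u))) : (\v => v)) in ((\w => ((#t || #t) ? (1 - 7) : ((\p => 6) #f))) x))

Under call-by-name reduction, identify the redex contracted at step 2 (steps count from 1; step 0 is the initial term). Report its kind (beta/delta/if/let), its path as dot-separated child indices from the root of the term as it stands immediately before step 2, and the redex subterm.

Working:
step 0: (let x = (if (let y = ((false && true) && false) in (if true then (let z = 2 in y) else true)) then (\u.((u - 0) * (8 * u))) else (\v.v)) in ((\w.(if (true || true) then (1 - 7) else ((\p.6) false))) x))
step 1: [let@root] ((\w.(if (true || true) then (1 - 7) else ((\p.6) false))) (if (let y = ((false && true) && false) in (if true then (let z = 2 in y) else true)) then (\u.((u - 0) * (8 * u))) else (\v.v)))
step 2: [beta@root] (if (true || true) then (1 - 7) else ((\p.6) false))

Answer: beta at root : ((\w.(if (true || true) then (1 - 7) else ((\p.6) false))) (if (let y = ((false && true) && false) in (if true then (let z = 2 in y) else true)) then (\u.((u - 0) * (8 * u))) else (\v.v)))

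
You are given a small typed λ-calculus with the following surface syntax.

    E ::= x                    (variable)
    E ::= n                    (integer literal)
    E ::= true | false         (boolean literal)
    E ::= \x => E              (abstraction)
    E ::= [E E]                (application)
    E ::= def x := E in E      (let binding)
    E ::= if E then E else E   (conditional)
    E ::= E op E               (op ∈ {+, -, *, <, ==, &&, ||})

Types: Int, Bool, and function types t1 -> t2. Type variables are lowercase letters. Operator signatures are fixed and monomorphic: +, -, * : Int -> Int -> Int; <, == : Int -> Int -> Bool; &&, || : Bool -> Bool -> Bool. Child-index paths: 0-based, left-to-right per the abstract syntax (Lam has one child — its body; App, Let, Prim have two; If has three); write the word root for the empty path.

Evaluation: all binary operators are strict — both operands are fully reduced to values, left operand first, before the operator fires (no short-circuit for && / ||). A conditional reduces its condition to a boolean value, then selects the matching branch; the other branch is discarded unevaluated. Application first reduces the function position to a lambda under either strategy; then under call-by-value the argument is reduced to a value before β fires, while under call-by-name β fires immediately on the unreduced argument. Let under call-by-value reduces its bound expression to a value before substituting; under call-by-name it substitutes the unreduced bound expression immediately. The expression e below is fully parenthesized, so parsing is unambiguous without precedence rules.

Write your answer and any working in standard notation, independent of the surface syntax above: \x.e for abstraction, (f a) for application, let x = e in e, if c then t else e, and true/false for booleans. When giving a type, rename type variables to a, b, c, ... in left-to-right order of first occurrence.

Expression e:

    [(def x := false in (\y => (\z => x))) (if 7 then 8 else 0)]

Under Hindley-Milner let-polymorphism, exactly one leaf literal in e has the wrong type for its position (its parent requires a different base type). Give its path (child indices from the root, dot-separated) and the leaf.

Working:
let x : Bool
x : Bool
\z._ : b -> Bool
\y._ : a -> b -> Bool
  unify Int ~ Bool
  FAIL: mismatch Int ~ Bool

Answer: 1.0 : 7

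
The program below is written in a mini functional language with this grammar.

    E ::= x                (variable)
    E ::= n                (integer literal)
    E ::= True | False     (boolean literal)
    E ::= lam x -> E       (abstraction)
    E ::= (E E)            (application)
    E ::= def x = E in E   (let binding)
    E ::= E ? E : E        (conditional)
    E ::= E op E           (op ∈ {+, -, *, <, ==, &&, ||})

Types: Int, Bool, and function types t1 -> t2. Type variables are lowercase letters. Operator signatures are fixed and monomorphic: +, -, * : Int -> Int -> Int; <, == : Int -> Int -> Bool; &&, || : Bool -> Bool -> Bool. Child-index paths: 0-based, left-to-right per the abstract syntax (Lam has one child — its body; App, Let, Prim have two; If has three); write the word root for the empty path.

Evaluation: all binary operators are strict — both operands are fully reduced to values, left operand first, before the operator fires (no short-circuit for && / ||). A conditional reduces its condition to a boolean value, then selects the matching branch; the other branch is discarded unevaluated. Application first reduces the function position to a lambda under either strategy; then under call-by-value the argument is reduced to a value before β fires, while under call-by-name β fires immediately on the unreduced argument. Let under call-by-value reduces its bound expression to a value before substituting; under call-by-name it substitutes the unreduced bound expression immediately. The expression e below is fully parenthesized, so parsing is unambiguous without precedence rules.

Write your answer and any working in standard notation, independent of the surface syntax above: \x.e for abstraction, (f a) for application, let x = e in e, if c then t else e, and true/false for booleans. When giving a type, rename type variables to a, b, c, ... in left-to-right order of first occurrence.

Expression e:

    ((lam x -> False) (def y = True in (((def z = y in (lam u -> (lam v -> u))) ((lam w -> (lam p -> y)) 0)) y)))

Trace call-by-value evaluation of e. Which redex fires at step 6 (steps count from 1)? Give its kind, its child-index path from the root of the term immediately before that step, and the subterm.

Answer: beta at root : ((\x.false) (\p.true))

Working:
step 0: ((\x.false) (let y = true in (((let z = y in (\u.(\v.u))) ((\w.(\p.y)) 0)) y)))
step 1: [let@1] ((\x.false) (((let z = true in (\u.(\v.u))) ((\w.(\p.true)) 0)) true))
step 2: [let@1.0.0] ((\x.false) (((\u.(\v.u)) ((\w.(\p.true)) 0)) true))
step 3: [beta@1.0.1] ((\x.false) (((\u.(\v.u)) (\p.true)) true))
step 4: [beta@1.0] ((\x.false) ((\v.(\p.true)) true))
step 5: [beta@1] ((\x.false) (\p.true))
step 6: [beta@root] false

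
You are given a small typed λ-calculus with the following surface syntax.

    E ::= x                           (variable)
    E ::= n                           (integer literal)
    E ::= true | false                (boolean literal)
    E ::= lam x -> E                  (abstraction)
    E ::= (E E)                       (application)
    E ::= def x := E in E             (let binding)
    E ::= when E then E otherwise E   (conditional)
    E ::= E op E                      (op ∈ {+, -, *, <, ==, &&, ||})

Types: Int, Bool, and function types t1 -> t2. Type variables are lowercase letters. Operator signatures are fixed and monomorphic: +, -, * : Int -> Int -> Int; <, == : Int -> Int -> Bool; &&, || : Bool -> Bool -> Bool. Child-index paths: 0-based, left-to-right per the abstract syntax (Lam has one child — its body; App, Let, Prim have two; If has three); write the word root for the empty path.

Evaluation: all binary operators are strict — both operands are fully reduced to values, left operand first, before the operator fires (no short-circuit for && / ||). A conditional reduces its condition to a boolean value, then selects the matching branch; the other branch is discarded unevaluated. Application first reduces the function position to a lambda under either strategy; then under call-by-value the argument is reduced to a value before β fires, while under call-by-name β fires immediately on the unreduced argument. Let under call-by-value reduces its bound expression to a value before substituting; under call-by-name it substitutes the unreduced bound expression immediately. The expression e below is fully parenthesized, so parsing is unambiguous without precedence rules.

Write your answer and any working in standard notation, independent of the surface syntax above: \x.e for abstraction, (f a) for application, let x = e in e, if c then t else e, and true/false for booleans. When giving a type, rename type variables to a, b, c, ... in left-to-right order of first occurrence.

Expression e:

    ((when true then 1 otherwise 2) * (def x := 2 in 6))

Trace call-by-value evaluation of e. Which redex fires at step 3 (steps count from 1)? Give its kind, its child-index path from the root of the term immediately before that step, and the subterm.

Answer: delta at root : (1 * 6)

Working:
step 0: ((if true then 1 else 2) * (let x = 2 in 6))
step 1: [if@0] (1 * (let x = 2 in 6))
step 2: [let@1] (1 * 6)
step 3: [delta@root] 6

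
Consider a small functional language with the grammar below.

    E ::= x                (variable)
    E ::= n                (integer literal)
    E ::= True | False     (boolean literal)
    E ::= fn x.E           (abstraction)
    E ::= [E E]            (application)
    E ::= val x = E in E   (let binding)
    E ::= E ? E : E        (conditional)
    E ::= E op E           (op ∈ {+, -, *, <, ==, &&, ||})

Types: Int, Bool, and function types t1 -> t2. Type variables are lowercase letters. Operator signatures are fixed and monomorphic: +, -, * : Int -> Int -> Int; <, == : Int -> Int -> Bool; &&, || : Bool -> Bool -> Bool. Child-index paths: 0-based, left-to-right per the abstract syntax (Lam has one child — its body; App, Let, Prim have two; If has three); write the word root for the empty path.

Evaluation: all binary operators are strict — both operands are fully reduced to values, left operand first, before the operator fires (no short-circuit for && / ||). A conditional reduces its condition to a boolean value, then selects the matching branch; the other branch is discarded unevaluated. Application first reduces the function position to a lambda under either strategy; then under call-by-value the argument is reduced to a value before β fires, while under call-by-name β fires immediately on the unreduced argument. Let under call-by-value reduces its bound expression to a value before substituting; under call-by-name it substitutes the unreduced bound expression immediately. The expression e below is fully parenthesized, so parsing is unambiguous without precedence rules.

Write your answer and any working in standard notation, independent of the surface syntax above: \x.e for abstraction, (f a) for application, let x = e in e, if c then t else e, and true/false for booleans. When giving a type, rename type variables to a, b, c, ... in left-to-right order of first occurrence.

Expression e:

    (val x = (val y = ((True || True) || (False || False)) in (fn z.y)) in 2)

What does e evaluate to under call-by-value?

Trace:
step 0: (let x = (let y = ((true || true) || (false || false)) in (\z.y)) in 2)
step 1: [delta@0.0.0] (let x = (let y = (true || (false || false)) in (\z.y)) in 2)
step 2: [delta@0.0.1] (let x = (let y = (true || false) in (\z.y)) in 2)
step 3: [delta@0.0] (let x = (let y = true in (\z.y)) in 2)
step 4: [let@0] (let x = (\z.true) in 2)
step 5: [let@root] 2

Answer: 2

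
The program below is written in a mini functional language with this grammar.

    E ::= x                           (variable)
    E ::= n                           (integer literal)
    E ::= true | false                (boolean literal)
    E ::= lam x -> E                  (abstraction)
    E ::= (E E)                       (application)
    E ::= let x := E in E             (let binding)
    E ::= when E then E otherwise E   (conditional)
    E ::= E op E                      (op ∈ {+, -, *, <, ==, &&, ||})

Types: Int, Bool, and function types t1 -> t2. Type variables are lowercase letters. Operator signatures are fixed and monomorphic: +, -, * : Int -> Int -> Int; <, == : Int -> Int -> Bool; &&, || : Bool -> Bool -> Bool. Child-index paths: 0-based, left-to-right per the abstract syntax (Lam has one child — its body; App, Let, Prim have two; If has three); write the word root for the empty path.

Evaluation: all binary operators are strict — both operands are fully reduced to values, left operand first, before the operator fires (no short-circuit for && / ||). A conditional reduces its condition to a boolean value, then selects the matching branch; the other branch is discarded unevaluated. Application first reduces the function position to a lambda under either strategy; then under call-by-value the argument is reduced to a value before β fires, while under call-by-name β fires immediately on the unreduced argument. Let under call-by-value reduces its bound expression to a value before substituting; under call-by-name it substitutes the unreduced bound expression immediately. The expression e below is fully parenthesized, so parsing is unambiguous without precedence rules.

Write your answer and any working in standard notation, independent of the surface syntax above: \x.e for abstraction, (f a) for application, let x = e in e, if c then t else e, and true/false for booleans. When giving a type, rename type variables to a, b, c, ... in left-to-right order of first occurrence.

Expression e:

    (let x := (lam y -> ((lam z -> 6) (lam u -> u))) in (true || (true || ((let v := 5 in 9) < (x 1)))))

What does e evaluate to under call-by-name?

Answer: true

Derivation:
step 0: (let x = (\y.((\z.6) (\u.u))) in (true || (true || ((let v = 5 in 9) < (x 1)))))
step 1: [let@root] (true || (true || ((let v = 5 in 9) < ((\y.((\z.6) (\u.u))) 1))))
step 2: [let@1.1.0] (true || (true || (9 < ((\y.((\z.6) (\u.u))) 1))))
step 3: [beta@1.1.1] (true || (true || (9 < ((\z.6) (\u.u)))))
step 4: [beta@1.1.1] (true || (true || (9 < 6)))
step 5: [delta@1.1] (true || (true || false))
step 6: [delta@1] (true || true)
step 7: [delta@root] true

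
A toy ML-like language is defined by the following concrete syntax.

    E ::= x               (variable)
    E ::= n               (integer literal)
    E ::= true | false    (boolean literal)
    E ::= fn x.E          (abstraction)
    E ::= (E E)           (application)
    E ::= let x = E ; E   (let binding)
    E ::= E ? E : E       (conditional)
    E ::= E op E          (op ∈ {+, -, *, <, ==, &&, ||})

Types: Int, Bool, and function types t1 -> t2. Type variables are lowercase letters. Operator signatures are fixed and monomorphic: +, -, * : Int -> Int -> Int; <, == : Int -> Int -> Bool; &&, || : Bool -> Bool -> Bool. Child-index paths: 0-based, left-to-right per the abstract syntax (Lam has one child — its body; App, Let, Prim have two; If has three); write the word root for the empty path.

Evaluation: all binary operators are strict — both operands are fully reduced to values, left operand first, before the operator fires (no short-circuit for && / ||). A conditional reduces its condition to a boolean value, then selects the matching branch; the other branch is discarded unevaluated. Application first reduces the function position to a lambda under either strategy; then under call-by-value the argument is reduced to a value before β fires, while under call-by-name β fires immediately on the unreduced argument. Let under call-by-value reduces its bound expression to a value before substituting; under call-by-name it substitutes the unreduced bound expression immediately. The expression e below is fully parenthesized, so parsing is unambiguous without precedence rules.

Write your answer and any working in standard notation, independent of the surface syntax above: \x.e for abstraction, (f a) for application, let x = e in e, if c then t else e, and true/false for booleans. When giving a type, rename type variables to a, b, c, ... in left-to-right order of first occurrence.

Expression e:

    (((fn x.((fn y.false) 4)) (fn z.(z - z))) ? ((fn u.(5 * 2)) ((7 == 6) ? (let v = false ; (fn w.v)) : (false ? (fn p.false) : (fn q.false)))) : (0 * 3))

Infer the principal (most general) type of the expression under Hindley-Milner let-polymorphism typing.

Working:
\y._ : b -> Bool
  unify b -> Bool ~ Int -> c
  unify b ~ Int
  unify Bool ~ c
_ _ : Bool
\x._ : a -> Bool
z : d
  unify d ~ Int
z : Int
  unify Int ~ Int
\z._ : Int -> Int
  unify a -> Bool ~ (Int -> Int) -> e
  unify a ~ Int -> Int
  unify Bool ~ e
_ _ : Bool
  unify Bool ~ Bool
  unify Int ~ Int
  unify Int ~ Int
\u._ : f -> Int
  unify Int ~ Int
  unify Int ~ Int
  unify Bool ~ Bool
let v : Bool
v : Bool
\w._ : g -> Bool
  unify Bool ~ Bool
\p._ : h -> Bool
\q._ : i -> Bool
  unify h -> Bool ~ i -> Bool
  unify h ~ i
  unify Bool ~ Bool
  unify g -> Bool ~ i -> Bool
  unify g ~ i
  unify Bool ~ Bool
  unify f -> Int ~ (i -> Bool) -> j
  unify f ~ i -> Bool
  unify Int ~ j
_ _ : Int
  unify Int ~ Int
  unify Int ~ Int
  unify Int ~ Int

Answer: Int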